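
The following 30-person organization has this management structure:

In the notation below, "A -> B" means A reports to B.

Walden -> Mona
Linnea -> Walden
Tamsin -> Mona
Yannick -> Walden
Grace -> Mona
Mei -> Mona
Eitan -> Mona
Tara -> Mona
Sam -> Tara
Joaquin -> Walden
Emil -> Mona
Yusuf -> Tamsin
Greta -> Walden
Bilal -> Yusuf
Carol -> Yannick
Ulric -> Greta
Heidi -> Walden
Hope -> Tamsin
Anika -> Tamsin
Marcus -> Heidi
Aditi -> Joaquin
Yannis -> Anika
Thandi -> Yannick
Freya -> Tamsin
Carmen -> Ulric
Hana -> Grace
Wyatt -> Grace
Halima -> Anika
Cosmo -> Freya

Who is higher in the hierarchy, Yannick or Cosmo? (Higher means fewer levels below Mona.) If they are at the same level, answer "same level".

Yannick is 2 levels below Mona; Cosmo is 3. Yannick is higher.

Yannick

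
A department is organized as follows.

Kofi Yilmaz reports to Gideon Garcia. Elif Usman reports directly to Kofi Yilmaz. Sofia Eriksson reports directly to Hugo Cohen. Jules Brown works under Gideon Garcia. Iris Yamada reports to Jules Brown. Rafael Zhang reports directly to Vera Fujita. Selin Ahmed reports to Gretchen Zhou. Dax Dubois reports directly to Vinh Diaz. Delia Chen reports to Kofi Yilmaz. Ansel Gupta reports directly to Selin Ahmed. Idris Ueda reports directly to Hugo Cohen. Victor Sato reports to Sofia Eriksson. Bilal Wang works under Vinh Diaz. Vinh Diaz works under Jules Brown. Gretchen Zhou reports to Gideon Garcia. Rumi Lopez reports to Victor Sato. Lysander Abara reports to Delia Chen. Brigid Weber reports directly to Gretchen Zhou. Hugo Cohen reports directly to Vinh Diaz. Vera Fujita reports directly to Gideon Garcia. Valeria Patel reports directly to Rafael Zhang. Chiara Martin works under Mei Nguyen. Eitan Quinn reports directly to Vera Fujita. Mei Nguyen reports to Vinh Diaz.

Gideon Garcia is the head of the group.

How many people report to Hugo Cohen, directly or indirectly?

4

Hugo Cohen directly manages Sofia Eriksson, Idris Ueda. Under Sofia Eriksson: Victor Sato, Rumi Lopez (2). Idris Ueda has no reports. So Hugo Cohen's organization is 2 direct reports plus everyone under them: 3 + 1 = 4.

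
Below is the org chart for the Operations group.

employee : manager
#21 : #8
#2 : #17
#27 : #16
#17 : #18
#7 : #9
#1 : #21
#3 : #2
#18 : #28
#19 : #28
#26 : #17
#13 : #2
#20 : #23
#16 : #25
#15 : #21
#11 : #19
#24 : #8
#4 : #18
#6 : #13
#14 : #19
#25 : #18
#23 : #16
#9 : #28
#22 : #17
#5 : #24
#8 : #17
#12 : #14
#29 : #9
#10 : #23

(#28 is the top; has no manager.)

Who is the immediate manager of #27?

#27 reports directly to #16.

#16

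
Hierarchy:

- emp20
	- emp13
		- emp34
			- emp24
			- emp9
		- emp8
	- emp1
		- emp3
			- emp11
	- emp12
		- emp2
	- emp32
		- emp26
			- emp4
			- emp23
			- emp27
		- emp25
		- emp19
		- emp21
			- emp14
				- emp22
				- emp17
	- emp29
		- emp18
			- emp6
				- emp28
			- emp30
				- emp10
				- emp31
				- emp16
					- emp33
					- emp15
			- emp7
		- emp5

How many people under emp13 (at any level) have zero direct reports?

The people in emp13's organization with no one reporting to them are emp8, emp9, emp24. That is 3.

3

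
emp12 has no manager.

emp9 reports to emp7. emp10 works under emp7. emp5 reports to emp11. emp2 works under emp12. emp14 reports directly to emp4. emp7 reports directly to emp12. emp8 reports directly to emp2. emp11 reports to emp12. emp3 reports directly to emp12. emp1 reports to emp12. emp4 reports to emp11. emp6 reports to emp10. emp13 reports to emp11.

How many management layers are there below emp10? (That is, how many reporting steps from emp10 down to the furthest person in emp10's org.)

The longest chain under emp10 runs emp10 → emp6, which is 1 level below emp10.

1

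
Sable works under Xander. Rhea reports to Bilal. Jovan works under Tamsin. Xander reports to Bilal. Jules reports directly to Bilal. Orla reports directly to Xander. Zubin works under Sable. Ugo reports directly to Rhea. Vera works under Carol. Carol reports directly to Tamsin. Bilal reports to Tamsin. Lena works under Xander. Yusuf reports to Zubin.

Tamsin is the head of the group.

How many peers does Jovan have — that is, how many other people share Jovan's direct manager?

2

Jovan reports to Tamsin. Tamsin's other direct reports are Bilal, Carol — 2 peers.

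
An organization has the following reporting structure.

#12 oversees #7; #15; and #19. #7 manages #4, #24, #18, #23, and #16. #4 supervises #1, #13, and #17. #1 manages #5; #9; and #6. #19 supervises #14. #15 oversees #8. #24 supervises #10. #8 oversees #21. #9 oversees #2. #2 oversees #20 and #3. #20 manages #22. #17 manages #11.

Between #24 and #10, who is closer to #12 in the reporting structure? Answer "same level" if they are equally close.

#24

#24 is 2 levels below #12; #10 is 3. #24 is higher.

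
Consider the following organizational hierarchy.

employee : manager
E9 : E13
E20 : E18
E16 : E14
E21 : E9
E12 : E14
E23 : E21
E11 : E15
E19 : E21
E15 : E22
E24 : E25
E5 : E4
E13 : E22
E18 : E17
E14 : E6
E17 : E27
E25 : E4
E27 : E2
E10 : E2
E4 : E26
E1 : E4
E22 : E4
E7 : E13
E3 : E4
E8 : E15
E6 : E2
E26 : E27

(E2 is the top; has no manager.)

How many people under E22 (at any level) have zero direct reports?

The people in E22's organization with no one reporting to them are E8, E11, E7, E23, E19. That is 5.

5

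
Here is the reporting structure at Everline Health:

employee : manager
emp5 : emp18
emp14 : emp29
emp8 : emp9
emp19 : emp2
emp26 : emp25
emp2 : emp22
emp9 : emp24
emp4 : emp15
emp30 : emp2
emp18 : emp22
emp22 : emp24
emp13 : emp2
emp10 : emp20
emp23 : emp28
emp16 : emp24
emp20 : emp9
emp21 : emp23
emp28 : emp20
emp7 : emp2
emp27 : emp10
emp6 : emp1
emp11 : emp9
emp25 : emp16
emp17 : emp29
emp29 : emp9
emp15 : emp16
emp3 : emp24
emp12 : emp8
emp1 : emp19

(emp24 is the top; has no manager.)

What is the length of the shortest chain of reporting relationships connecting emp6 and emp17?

8

emp6 is 5 levels below emp24, and emp17 is 3 levels below emp24 (their lowest common manager). The shortest path runs up from emp6 to emp24 and back down to emp17: 5 + 3 = 8 links.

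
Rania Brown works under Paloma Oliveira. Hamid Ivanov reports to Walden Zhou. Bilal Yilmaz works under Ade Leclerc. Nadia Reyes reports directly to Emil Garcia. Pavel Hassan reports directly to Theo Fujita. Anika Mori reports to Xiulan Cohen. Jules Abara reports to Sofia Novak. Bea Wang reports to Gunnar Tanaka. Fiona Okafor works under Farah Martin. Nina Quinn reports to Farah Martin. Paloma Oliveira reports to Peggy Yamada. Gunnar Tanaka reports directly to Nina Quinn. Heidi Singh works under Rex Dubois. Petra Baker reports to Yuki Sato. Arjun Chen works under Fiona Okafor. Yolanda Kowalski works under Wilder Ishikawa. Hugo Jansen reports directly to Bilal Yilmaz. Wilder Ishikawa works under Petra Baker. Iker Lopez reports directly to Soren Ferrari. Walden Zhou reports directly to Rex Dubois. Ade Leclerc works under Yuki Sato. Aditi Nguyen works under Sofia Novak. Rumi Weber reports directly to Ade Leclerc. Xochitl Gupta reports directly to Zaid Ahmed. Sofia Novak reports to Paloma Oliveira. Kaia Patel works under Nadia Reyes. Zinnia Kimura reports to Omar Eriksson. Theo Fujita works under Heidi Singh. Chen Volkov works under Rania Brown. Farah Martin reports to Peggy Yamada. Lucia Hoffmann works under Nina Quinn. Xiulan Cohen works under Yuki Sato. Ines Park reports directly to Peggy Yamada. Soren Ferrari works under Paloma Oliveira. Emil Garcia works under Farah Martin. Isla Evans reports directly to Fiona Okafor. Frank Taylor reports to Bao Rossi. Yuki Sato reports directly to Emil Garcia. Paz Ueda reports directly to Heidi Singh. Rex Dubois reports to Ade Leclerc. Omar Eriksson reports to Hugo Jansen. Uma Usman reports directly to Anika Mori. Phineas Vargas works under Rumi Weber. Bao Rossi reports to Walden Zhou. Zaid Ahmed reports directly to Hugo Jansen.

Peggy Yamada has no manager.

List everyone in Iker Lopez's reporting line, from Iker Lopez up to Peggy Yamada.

Iker Lopez -> Soren Ferrari -> Paloma Oliveira -> Peggy Yamada

Iker Lopez reports to Soren Ferrari. Soren Ferrari reports to Paloma Oliveira. Paloma Oliveira reports to Peggy Yamada. Peggy Yamada is at the top.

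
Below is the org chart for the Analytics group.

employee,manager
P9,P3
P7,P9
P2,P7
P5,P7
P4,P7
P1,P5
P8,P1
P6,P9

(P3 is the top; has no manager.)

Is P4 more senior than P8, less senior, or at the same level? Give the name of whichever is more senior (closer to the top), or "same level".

P4 is 3 levels below P3; P8 is 5. P4 is higher.

P4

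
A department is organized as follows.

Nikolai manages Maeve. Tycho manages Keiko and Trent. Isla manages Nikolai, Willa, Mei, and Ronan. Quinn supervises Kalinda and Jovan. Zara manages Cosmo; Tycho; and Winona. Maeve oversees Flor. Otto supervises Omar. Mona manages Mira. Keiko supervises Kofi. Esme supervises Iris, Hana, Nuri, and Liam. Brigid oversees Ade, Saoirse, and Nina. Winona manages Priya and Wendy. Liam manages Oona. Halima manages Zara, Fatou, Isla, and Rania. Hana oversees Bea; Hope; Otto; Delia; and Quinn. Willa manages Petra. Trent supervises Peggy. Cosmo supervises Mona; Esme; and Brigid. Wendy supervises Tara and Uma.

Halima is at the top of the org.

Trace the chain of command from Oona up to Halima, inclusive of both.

Oona -> Liam -> Esme -> Cosmo -> Zara -> Halima

Oona reports to Liam. Liam reports to Esme. Esme reports to Cosmo. Cosmo reports to Zara. Zara reports to Halima. Halima is at the top.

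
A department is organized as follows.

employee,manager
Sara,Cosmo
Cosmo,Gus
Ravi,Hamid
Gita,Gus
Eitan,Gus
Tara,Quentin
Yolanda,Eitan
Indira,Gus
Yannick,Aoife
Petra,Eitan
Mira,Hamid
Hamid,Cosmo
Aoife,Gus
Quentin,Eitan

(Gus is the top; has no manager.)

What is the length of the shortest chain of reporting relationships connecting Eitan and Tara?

2

Tara is in Eitan's organization: the chain from Tara up to Eitan is Tara → Quentin → Eitan, which is 2 links.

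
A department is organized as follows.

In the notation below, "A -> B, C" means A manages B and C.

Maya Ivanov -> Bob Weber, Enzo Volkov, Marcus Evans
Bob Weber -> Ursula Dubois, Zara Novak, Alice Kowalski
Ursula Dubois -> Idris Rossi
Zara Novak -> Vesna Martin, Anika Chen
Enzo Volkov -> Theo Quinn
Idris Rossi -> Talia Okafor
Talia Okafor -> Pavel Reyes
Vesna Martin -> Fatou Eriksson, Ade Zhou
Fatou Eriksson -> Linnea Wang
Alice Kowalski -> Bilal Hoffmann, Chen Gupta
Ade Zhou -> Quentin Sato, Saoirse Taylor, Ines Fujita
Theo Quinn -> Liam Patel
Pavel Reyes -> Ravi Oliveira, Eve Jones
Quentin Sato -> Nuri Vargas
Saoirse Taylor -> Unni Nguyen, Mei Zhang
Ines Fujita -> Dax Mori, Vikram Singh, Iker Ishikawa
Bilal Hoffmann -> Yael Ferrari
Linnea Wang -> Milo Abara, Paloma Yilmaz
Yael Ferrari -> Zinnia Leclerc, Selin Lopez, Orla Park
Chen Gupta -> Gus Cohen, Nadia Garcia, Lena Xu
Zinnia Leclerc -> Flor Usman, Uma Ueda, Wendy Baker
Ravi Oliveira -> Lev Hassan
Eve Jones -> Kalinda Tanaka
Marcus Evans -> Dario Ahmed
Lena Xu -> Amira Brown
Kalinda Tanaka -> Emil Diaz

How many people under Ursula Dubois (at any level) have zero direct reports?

2

The people in Ursula Dubois's organization with no one reporting to them are Emil Diaz, Lev Hassan. That is 2.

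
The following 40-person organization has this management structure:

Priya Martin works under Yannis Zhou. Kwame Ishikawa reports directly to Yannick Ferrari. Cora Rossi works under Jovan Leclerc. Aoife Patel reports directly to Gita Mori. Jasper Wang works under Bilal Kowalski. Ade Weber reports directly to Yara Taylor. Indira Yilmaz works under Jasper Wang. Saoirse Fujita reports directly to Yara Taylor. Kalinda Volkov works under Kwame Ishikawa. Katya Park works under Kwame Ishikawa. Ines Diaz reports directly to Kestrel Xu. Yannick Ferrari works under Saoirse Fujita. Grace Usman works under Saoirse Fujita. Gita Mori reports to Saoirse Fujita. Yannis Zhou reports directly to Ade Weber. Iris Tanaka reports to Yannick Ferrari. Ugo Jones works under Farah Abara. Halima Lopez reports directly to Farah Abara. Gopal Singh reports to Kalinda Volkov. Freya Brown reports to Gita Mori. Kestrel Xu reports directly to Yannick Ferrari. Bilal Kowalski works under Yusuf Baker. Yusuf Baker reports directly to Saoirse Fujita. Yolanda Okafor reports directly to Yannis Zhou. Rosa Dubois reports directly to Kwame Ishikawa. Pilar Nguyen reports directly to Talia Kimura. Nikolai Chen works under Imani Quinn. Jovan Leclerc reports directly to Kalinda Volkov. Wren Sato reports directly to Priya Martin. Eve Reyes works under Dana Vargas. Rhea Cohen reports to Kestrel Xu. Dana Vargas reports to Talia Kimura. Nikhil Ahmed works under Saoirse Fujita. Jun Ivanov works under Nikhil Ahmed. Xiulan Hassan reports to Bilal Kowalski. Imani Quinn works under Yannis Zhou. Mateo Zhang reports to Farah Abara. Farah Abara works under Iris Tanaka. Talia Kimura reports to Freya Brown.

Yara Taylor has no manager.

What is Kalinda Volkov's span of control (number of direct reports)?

Kalinda Volkov directly manages Gopal Singh, Jovan Leclerc. That is 2 direct reports.

2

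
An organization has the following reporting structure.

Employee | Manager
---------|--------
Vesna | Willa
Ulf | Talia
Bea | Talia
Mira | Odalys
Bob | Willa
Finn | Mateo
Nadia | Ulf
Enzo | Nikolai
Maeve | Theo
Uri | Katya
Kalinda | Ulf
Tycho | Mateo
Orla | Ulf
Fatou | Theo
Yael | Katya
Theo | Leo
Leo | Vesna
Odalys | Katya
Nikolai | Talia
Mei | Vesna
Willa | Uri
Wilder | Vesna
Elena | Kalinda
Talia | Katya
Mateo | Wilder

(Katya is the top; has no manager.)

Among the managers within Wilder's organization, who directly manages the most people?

Mateo

Direct-report counts within Wilder's organization: Wilder has 1; Mateo has 2. The largest is 2, held by Mateo.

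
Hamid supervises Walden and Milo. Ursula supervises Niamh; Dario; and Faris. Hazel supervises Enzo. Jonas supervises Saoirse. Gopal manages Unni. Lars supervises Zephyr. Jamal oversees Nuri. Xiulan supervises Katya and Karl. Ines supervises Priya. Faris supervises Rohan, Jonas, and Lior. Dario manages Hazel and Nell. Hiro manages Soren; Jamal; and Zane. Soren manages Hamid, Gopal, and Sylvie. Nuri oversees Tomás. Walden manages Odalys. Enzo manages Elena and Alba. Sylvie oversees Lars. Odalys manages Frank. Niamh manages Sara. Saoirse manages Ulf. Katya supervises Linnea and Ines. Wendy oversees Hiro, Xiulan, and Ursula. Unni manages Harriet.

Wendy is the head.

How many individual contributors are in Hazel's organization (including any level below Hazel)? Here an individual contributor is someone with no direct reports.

The people in Hazel's organization with no one reporting to them are Elena, Alba. That is 2.

2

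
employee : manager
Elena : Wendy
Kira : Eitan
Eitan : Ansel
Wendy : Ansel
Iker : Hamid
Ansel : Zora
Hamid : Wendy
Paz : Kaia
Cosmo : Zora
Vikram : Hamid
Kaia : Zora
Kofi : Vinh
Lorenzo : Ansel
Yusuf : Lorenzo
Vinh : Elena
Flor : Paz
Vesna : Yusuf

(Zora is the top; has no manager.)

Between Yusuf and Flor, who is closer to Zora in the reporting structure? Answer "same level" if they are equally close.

same level

Both Yusuf and Flor are 3 levels below Zora.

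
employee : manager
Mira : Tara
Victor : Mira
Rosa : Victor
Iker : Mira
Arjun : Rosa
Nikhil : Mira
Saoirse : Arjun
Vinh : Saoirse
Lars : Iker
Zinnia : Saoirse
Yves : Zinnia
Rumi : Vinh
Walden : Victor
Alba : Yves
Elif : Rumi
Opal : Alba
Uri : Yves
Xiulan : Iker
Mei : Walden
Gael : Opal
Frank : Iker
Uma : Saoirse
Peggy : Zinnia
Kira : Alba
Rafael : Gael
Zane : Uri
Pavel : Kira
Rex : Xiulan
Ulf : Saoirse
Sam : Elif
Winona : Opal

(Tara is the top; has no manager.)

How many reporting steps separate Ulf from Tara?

6

Chain from Ulf up to Tara: Ulf → Saoirse → Arjun → Rosa → Victor → Mira → Tara. That is 6 steps up, so Ulf is 6 levels below Tara.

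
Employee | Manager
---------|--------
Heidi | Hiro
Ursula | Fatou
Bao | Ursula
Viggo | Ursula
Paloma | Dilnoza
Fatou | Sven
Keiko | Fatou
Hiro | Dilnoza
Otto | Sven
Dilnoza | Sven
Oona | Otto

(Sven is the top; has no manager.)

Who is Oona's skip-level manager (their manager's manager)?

Oona reports to Otto, and Otto reports to Sven. So Oona's skip-level manager is Sven.

Sven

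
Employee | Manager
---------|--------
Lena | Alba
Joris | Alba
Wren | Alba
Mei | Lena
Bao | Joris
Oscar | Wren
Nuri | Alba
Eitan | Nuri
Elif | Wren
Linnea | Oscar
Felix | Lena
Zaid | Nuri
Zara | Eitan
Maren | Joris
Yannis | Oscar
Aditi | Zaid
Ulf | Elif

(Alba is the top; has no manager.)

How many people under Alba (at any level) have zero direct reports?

9

The people in Alba's organization with no one reporting to them are Aditi, Zara, Ulf, Yannis, Linnea, Maren, Bao, Felix, Mei. That is 9.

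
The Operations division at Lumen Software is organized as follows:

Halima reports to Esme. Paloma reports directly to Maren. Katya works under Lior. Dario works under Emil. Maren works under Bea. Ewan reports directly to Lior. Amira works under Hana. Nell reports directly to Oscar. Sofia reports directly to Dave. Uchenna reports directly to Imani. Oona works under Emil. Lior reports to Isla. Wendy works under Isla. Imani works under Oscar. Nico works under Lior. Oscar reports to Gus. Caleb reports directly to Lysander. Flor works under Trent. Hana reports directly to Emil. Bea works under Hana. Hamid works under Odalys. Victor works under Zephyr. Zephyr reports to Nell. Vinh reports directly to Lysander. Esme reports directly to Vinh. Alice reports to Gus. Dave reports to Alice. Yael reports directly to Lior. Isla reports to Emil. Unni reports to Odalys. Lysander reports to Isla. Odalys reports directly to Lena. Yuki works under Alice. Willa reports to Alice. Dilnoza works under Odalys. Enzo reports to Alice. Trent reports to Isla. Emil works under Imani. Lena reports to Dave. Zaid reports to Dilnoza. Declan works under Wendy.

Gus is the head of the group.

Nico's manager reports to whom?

Isla

Nico reports to Lior, and Lior reports to Isla. So Nico's skip-level manager is Isla.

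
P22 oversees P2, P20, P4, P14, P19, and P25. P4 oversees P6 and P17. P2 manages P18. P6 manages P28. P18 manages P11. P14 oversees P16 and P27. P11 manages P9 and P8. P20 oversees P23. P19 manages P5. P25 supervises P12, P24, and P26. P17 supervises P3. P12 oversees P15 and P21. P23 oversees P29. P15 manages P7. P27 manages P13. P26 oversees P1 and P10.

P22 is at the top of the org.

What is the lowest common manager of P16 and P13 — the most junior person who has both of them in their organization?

P16's chain of managers is P14, P22. P13's chain of managers is P27, P14, P22. The first manager that appears in both chains is P14.

P14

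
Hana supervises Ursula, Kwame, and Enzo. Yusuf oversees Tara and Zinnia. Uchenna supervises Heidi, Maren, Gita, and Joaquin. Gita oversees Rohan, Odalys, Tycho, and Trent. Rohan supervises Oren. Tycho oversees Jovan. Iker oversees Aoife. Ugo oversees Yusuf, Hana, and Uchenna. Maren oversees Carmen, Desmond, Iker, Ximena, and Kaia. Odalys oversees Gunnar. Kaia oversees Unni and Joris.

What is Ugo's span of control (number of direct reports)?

Ugo directly manages Uchenna, Hana, Yusuf. That is 3 direct reports.

3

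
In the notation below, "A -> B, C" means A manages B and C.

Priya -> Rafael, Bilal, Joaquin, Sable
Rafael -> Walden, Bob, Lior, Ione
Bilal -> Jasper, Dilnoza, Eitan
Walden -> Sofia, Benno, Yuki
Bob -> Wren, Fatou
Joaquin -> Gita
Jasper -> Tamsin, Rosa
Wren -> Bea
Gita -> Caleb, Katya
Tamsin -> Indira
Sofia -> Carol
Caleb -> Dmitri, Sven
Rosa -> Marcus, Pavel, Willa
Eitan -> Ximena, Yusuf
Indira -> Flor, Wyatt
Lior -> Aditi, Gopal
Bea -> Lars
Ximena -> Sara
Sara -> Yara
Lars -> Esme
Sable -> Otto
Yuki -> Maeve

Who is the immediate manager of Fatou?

Bob

Fatou reports directly to Bob.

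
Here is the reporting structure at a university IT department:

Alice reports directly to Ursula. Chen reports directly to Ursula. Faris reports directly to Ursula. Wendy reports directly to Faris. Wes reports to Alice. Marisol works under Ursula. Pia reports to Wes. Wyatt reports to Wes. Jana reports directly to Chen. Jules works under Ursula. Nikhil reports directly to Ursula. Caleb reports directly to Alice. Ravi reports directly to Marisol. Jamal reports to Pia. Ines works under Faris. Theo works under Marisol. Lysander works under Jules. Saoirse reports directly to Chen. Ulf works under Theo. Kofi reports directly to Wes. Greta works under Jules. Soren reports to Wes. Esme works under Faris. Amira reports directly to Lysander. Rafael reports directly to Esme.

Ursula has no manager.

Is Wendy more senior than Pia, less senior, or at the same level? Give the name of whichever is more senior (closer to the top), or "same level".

Wendy is 2 levels below Ursula; Pia is 3. Wendy is higher.

Wendy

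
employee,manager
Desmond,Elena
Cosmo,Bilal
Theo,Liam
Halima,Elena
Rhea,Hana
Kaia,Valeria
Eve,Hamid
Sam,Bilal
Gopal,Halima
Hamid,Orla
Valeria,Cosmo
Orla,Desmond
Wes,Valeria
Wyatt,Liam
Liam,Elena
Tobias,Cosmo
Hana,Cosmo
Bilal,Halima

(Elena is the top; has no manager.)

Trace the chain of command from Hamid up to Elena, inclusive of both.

Hamid -> Orla -> Desmond -> Elena

Hamid reports to Orla. Orla reports to Desmond. Desmond reports to Elena. Elena is at the top.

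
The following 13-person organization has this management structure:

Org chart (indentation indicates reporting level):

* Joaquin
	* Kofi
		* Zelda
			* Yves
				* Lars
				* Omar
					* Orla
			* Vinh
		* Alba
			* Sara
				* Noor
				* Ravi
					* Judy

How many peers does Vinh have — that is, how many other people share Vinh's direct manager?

Vinh reports to Zelda. Zelda's other direct reports are Yves — 1 peer.

1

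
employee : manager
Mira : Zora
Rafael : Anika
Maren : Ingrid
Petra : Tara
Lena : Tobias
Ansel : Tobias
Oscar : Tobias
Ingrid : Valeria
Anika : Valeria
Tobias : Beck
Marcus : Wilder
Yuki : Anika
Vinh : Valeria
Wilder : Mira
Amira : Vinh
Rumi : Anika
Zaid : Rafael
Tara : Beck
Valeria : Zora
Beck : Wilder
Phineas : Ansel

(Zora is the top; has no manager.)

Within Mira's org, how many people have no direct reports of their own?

The people in Mira's organization with no one reporting to them are Marcus, Petra, Lena, Phineas, Oscar. That is 5.

5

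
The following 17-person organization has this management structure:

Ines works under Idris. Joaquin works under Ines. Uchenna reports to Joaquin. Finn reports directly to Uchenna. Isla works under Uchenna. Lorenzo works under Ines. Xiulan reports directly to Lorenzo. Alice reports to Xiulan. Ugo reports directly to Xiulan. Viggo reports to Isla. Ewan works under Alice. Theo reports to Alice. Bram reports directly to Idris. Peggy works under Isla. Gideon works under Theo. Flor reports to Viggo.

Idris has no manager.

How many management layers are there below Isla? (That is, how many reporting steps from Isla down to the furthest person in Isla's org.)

2

The longest chain under Isla runs Isla → Viggo → Flor, which is 2 levels below Isla.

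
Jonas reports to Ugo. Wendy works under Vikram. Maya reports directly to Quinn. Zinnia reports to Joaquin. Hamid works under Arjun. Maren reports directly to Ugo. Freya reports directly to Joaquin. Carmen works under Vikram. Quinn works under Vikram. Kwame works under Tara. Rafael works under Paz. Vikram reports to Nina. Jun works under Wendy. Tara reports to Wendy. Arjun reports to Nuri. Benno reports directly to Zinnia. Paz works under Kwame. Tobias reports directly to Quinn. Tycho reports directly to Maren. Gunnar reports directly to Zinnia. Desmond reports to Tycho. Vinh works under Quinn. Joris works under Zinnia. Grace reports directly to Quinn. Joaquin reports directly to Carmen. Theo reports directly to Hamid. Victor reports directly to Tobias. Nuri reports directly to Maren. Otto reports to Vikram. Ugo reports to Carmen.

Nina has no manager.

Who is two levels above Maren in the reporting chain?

Maren reports to Ugo, and Ugo reports to Carmen. So Maren's skip-level manager is Carmen.

Carmen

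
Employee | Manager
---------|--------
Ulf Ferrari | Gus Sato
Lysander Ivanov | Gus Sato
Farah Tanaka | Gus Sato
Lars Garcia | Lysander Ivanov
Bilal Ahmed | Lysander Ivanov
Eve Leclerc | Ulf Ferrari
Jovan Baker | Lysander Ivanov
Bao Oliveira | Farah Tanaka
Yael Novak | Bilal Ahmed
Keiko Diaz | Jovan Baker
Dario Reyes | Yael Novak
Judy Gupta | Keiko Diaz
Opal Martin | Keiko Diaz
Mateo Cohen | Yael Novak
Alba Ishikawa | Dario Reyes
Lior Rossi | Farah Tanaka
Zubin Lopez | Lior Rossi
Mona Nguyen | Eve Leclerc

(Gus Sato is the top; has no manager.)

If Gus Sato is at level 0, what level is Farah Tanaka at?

1

Chain from Farah Tanaka up to Gus Sato: Farah Tanaka → Gus Sato. That is 1 step up, so Farah Tanaka is 1 level below Gus Sato.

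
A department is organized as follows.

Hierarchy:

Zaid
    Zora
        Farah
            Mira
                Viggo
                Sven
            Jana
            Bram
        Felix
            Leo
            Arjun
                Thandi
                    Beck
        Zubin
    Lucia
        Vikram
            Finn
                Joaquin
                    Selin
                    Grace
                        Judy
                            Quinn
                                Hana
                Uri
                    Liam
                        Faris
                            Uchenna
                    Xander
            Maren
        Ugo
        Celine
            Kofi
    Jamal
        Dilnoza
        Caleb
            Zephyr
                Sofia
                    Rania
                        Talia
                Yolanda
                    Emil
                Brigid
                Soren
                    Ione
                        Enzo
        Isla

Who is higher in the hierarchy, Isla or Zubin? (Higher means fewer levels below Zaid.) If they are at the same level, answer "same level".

Both Isla and Zubin are 2 levels below Zaid.

same level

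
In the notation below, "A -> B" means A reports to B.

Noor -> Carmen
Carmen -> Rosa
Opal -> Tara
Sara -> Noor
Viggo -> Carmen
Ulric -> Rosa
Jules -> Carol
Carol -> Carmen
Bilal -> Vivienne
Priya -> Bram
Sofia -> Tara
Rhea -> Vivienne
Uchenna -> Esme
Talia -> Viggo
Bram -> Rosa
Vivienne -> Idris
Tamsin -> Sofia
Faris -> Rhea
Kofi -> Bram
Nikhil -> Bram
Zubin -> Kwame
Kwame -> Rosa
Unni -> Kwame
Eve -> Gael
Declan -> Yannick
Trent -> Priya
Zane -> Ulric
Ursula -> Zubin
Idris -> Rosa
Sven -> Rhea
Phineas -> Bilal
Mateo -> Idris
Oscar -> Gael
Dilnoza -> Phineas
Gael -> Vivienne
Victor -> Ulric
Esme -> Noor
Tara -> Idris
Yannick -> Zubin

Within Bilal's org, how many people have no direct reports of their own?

The only person in Bilal's organization with no one reporting to them is Dilnoza. That is 1.

1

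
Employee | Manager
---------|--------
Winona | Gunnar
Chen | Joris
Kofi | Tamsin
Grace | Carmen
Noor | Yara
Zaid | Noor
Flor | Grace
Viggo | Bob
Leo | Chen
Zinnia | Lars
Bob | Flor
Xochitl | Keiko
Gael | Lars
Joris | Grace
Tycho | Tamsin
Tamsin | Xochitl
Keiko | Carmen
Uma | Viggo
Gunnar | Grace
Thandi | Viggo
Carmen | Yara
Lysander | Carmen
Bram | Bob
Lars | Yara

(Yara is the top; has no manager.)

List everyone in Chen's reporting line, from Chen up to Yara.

Chen reports to Joris. Joris reports to Grace. Grace reports to Carmen. Carmen reports to Yara. Yara is at the top.

Chen -> Joris -> Grace -> Carmen -> Yara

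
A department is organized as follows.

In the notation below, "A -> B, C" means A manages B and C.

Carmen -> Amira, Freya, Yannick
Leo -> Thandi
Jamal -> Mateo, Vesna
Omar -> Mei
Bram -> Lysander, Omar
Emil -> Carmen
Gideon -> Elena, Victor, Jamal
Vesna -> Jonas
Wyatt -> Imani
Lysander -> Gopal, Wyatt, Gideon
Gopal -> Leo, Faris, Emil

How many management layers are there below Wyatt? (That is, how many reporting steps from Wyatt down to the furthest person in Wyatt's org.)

1

The longest chain under Wyatt runs Wyatt → Imani, which is 1 level below Wyatt.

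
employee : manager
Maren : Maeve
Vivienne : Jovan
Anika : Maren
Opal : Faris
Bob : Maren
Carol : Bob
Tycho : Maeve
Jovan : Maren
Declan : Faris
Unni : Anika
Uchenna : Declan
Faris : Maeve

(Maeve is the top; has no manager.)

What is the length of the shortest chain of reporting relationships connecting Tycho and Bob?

3

Tycho is 1 level below Maeve, and Bob is 2 levels below Maeve (their lowest common manager). The shortest path runs up from Tycho to Maeve and back down to Bob: 1 + 2 = 3 links.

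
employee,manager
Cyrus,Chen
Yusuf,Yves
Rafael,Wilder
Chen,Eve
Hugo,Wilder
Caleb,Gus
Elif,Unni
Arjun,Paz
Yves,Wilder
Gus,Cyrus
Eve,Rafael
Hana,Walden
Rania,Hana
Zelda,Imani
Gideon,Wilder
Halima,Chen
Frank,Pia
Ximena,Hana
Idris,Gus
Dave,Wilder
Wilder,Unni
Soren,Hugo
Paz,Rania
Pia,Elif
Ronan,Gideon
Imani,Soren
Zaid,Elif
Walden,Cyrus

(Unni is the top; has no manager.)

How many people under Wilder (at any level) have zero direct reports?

9

The people in Wilder's organization with no one reporting to them are Dave, Ronan, Yusuf, Zelda, Halima, Caleb, Idris, Ximena, Arjun. That is 9.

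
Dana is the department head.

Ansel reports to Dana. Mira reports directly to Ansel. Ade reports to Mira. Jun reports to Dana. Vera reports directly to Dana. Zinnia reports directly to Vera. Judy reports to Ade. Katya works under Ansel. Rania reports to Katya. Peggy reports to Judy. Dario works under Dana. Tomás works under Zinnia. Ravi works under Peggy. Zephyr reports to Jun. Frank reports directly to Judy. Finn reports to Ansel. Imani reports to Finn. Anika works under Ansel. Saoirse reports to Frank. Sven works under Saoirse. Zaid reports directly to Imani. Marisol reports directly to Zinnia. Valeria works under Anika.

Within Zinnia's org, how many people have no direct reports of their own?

The people in Zinnia's organization with no one reporting to them are Marisol, Tomás. That is 2.

2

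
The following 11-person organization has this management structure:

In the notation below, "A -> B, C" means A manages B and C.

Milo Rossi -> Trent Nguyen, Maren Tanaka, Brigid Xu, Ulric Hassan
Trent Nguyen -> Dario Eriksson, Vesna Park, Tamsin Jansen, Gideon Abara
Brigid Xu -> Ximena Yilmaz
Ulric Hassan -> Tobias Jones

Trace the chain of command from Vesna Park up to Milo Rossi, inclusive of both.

Vesna Park -> Trent Nguyen -> Milo Rossi

Vesna Park reports to Trent Nguyen. Trent Nguyen reports to Milo Rossi. Milo Rossi is at the top.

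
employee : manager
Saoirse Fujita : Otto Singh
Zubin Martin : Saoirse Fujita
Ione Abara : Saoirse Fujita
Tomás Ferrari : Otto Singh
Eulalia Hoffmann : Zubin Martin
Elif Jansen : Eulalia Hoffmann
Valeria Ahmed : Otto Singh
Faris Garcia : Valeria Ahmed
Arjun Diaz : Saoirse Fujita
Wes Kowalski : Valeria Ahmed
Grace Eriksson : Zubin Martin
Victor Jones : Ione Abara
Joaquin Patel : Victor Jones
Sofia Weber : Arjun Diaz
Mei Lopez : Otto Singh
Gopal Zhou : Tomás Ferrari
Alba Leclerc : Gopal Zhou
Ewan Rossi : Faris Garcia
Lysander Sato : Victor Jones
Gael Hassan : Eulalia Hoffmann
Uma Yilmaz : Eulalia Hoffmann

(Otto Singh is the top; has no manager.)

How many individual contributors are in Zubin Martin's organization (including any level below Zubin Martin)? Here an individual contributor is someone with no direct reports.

4

The people in Zubin Martin's organization with no one reporting to them are Grace Eriksson, Uma Yilmaz, Gael Hassan, Elif Jansen. That is 4.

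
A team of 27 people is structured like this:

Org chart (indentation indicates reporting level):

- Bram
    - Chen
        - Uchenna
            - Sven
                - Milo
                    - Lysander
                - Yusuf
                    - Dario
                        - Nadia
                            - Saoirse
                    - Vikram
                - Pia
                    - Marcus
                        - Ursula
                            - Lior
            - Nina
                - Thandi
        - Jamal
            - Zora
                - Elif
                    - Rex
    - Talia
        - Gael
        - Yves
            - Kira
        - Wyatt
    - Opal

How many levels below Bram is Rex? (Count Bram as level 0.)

Chain from Rex up to Bram: Rex → Elif → Zora → Jamal → Chen → Bram. That is 5 steps up, so Rex is 5 levels below Bram.

5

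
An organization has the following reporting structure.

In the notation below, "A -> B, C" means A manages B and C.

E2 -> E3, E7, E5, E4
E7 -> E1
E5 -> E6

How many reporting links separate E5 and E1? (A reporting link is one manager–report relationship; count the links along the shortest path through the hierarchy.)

3

E5 is 1 level below E2, and E1 is 2 levels below E2 (their lowest common manager). The shortest path runs up from E5 to E2 and back down to E1: 1 + 2 = 3 links.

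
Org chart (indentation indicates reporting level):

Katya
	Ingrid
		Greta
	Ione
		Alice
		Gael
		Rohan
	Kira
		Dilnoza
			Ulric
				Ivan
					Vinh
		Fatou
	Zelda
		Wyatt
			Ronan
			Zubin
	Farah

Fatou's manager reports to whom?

Fatou reports to Kira, and Kira reports to Katya. So Fatou's skip-level manager is Katya.

Katya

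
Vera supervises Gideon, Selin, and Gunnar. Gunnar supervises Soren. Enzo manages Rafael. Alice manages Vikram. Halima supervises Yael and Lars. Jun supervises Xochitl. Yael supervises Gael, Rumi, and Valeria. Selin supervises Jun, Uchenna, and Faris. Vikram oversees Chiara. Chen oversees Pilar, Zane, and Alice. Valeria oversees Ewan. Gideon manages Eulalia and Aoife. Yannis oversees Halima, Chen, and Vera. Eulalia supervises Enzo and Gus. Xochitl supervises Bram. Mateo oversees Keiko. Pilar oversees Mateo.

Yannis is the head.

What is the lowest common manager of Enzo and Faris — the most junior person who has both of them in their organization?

Vera

Enzo's chain of managers is Eulalia, Gideon, Vera, Yannis. Faris's chain of managers is Selin, Vera, Yannis. The first manager that appears in both chains is Vera.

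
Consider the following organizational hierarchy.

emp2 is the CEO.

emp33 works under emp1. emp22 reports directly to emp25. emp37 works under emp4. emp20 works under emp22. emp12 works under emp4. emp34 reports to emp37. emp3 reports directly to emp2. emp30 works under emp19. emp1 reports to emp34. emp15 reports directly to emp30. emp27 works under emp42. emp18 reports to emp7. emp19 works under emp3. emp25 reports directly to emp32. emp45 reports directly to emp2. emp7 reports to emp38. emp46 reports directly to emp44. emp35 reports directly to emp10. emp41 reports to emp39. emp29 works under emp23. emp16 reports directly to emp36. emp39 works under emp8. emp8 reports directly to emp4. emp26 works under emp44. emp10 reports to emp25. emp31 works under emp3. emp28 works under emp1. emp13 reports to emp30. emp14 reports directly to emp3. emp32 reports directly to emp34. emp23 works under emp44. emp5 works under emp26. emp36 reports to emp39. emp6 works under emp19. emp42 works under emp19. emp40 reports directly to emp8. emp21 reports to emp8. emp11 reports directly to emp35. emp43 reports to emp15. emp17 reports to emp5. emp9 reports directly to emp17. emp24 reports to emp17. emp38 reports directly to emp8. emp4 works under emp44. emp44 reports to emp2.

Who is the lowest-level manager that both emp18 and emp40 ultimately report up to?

emp18's chain of managers is emp7, emp38, emp8, emp4, emp44, emp2. emp40's chain of managers is emp8, emp4, emp44, emp2. The first manager that appears in both chains is emp8.

emp8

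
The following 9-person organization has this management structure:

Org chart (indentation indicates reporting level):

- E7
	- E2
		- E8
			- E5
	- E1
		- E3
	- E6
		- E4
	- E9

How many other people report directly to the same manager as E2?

3

E2 reports to E7. E7's other direct reports are E1, E6, E9 — 3 peers.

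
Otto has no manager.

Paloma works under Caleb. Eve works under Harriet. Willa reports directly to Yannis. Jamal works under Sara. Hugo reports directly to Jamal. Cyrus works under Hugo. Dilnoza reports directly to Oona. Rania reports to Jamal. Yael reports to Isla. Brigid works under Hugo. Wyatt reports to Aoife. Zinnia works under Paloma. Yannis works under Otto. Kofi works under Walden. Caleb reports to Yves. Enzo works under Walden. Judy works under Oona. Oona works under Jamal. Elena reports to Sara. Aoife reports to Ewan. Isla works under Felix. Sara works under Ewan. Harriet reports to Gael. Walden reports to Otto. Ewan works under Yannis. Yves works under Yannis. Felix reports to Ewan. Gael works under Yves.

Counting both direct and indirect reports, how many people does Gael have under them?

Gael directly manages Harriet. Under Harriet: Eve (1). That's 2 in total.

2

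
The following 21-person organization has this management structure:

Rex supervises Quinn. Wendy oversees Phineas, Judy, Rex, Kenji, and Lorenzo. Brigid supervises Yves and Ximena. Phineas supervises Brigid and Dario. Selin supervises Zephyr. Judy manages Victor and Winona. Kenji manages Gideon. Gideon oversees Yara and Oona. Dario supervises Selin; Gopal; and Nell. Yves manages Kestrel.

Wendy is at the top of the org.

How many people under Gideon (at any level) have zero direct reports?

The people in Gideon's organization with no one reporting to them are Oona, Yara. That is 2.

2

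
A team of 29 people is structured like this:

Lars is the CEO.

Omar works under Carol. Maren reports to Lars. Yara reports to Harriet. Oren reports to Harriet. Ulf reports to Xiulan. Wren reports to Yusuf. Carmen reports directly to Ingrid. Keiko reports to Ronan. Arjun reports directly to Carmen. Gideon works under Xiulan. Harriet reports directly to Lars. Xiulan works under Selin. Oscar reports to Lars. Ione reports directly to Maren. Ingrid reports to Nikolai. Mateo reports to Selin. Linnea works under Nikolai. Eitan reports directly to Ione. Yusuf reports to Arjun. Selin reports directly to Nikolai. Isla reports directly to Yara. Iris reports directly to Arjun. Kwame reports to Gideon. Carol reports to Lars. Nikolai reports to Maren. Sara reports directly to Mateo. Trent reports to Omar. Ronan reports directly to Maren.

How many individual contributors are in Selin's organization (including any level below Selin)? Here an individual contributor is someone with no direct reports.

3

The people in Selin's organization with no one reporting to them are Sara, Kwame, Ulf. That is 3.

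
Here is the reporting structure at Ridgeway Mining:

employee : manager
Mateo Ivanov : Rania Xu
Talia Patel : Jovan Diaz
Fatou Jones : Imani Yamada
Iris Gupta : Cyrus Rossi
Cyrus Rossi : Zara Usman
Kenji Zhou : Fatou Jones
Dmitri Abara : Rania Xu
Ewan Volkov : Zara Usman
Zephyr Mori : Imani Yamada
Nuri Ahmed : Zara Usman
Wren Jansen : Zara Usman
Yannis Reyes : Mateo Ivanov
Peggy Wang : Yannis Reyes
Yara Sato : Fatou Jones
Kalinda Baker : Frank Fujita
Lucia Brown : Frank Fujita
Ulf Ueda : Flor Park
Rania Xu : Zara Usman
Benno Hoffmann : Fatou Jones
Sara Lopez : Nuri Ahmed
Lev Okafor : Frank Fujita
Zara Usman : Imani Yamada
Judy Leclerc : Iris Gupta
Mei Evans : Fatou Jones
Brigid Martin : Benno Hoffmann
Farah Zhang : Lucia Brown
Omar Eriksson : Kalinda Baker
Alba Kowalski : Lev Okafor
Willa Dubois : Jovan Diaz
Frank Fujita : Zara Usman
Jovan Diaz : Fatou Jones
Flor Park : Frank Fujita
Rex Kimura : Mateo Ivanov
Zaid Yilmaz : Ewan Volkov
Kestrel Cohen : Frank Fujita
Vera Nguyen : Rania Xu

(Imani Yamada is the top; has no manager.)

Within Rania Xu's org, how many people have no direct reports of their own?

The people in Rania Xu's organization with no one reporting to them are Vera Nguyen, Dmitri Abara, Rex Kimura, Peggy Wang. That is 4.

4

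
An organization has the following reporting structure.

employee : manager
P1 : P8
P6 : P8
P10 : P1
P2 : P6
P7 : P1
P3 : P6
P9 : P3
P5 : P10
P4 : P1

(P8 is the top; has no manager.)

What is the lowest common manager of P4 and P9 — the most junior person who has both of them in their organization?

P8

P4's chain of managers is P1, P8. P9's chain of managers is P3, P6, P8. The first manager that appears in both chains is P8.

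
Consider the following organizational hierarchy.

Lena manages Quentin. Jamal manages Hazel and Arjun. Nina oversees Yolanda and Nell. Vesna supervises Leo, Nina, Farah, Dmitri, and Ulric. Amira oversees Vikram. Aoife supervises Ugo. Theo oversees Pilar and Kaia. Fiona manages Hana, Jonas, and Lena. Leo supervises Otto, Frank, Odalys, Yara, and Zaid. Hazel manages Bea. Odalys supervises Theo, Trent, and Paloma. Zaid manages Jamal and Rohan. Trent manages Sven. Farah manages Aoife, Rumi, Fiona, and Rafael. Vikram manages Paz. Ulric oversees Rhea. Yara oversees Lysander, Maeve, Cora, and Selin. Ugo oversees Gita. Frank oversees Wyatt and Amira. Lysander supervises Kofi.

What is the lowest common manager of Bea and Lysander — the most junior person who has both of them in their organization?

Leo

Bea's chain of managers is Hazel, Jamal, Zaid, Leo, Vesna. Lysander's chain of managers is Yara, Leo, Vesna. The first manager that appears in both chains is Leo.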